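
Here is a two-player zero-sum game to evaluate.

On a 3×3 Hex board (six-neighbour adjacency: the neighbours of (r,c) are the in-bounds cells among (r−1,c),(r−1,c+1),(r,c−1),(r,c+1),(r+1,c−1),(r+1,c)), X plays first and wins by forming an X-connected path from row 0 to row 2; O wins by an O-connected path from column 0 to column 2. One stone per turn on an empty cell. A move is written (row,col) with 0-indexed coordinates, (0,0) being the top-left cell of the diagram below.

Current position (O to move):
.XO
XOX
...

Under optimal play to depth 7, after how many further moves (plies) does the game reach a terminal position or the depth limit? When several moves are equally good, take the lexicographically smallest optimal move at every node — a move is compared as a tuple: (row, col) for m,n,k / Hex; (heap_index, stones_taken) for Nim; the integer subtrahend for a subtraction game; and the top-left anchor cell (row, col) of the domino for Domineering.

PV length from [.XO/XOX/...]: 1 ply

p1 O@[.XO/XOX/...]: (0,0)[OXO/XOX/...]-1 (2,0)[.XO/XOX/O..]+1* (2,1)[.XO/XOX/.O.]-1 (2,2)[.XO/XOX/..O]-1
p2 X@[.XO/XOX/O..] terminal -1; root [.XO/XOX/...] d7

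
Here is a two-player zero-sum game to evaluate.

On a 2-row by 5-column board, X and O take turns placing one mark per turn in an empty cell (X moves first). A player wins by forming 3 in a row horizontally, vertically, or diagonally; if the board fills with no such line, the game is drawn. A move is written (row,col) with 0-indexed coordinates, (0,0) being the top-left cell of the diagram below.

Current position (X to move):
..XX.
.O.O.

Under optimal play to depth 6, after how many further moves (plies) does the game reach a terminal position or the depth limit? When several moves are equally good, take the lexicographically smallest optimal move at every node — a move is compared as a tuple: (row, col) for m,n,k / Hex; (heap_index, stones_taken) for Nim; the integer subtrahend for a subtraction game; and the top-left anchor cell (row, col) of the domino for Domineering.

ply 1, X at ..XX./.O.O. | (0,0)=-1→X.XX./.O.O.; (0,1)=+1→.XXX./.O.O.*; (0,4)=+1→..XXX/.O.O.; (1,0)=-1→..XX./XO.O.; (1,2)=+1→..XX./.OXO.; (1,4)=-1→..XX./.O.OX
ply 2: .XXX./.O.O. is terminal -1 (O); from ..XX./.O.O. depth 6

PV length from [..XX./.O.O.]: 1 ply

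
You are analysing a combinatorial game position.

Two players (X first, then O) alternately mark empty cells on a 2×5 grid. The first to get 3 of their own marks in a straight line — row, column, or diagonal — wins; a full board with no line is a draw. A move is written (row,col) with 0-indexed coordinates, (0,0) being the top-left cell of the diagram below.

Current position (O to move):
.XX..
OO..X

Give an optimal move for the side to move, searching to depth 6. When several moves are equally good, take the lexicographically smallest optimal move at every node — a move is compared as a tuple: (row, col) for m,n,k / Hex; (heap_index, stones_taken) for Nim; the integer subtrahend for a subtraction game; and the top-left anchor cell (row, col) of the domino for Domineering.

O's best at [.XX../OO..X]: (1,2)

[.XX../OO..X] O move#1: (0,0):-1/OXX../OO..X, (0,3):-1/.XXO./OO..X, (0,4):-1/.XX.O/OO..X, (1,2):+1/.XX../OOO.X*, (1,3):-1/.XX../OO.OX
[.XX../OOO.X] end (terminal -1, X#2); searched .XX../OO..X to 6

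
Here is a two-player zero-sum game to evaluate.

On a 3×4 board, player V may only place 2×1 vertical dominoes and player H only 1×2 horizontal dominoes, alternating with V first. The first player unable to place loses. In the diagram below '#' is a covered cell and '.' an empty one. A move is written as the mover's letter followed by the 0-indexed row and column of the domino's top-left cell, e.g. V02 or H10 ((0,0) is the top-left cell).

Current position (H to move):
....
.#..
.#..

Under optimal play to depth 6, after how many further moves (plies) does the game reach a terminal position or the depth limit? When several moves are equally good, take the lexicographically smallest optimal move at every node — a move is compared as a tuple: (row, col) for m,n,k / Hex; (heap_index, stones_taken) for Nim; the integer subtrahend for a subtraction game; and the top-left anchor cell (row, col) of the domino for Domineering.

PV length from [..../.#../.#..]: 3 plies

[..../.#../.#..] H move#1: H00:-1/##../.#../.#.., H01:-1/.##./.#../.#.., H02:-1/..##/.#../.#.., H12:+1/..../.###/.#..*, H22:-1/..../.#../.###
[..../.###/.#..] V move#2: V00:-1/#.../####/.#..*, V10:-1/..../####/##..
[#.../####/.#..] H move#3: H01:+1/###./####/.#..*, H02:+1/#.##/####/.#.., H22:+1/#.../####/.###
[###./####/.#..] end (terminal -1, V#4); searched ..../.#../.#.. to 6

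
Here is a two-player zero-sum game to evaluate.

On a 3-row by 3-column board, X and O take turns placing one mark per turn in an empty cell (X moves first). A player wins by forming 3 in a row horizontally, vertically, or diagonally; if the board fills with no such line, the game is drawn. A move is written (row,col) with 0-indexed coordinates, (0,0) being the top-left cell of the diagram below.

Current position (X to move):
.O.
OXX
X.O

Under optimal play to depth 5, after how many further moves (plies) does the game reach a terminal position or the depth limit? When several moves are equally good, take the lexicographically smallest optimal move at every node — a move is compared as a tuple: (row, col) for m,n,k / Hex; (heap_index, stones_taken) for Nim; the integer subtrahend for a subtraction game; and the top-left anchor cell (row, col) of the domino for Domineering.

p1 X@[.O./OXX/X.O]: (0,0)[XO./OXX/X.O]+0 (0,2)[.OX/OXX/X.O]+1* (2,1)[.O./OXX/XXO]+0
p2 O@[.OX/OXX/X.O] terminal -1; root [.O./OXX/X.O] d5

PV length from [.O./OXX/X.O]: 1 ply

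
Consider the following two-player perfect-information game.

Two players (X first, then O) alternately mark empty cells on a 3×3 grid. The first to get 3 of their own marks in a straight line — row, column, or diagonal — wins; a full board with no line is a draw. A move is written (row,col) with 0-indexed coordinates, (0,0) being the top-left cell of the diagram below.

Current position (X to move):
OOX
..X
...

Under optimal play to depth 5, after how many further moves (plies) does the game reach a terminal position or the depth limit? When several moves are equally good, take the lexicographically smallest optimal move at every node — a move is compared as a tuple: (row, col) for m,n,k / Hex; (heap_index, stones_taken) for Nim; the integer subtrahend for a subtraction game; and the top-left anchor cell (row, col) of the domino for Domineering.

PV length from [OOX/..X/...]: 3 plies

[OOX/..X/...] X move#1: (1,0):+1/OOX/X.X/...*, (1,1):+1/OOX/.XX/..., (2,0):+1/OOX/..X/X.., (2,1):+1/OOX/..X/.X., (2,2):+1/OOX/..X/..X
[OOX/X.X/...] O move#2: (1,1):-1/OOX/XOX/...*, (2,0):-1/OOX/X.X/O.., (2,1):-1/OOX/X.X/.O., (2,2):-1/OOX/X.X/..O
[OOX/XOX/...] X move#3: (2,0):-1/OOX/XOX/X.., (2,1):-1/OOX/XOX/.X., (2,2):+1/OOX/XOX/..X*
[OOX/XOX/..X] end (terminal -1, O#4); searched OOX/..X/... to 5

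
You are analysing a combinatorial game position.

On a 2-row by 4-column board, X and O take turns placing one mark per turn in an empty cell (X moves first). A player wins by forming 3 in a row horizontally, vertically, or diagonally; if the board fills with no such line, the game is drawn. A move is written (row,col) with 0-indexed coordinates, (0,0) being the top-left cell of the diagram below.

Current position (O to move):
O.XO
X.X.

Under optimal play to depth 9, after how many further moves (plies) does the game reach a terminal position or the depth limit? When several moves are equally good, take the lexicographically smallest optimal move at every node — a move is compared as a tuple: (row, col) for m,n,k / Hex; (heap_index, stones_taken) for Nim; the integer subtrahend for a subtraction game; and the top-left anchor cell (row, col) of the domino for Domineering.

ply 1, O at O.XO/X.X. | (0,1)=-1→OOXO/X.X.; (1,1)=+0→O.XO/XOX.*; (1,3)=-1→O.XO/X.XO
ply 2, X at O.XO/XOX. | (0,1)=+0→OXXO/XOX.*; (1,3)=+0→O.XO/XOXX
ply 3, O at OXXO/XOX. | (1,3)=+0→OXXO/XOXO*
ply 4: OXXO/XOXO is terminal +0 (X); from O.XO/X.X. depth 9

PV length from [O.XO/X.X.]: 3 plies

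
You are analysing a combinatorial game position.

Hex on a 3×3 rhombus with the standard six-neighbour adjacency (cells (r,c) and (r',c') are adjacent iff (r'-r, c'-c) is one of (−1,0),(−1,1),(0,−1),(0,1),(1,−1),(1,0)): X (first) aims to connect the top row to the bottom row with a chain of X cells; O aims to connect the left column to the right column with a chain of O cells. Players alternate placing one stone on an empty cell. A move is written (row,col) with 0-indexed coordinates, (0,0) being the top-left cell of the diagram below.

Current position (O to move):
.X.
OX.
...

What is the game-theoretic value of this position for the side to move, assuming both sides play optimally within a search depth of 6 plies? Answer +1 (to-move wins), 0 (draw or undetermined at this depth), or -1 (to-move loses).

value(.X./OX./..., O) = -1

[.X./OX./...] O move#1: (0,0):-1/OX./OX./...*, (0,2):-1/.XO/OX./..., (1,2):-1/.X./OXO/..., (2,0):-1/.X./OX./O.., (2,1):-1/.X./OX./.O., (2,2):-1/.X./OX./..O
[OX./OX./...] X move#2: (0,2):+1/OXX/OX./...*, (1,2):+1/OX./OXX/..., (2,0):+1/OX./OX./X.., (2,1):+1/OX./OX./.X., (2,2):+1/OX./OX./..X
[OXX/OX./...] O move#3: (1,2):-1/OXX/OXO/...*, (2,0):-1/OXX/OX./O.., (2,1):-1/OXX/OX./.O., (2,2):-1/OXX/OX./..O
[OXX/OXO/...] X move#4: (2,0):+1/OXX/OXO/X..*, (2,1):+1/OXX/OXO/.X., (2,2):+1/OXX/OXO/..X
[OXX/OXO/X..] end (terminal -1, O#5); searched .X./OX./... to 6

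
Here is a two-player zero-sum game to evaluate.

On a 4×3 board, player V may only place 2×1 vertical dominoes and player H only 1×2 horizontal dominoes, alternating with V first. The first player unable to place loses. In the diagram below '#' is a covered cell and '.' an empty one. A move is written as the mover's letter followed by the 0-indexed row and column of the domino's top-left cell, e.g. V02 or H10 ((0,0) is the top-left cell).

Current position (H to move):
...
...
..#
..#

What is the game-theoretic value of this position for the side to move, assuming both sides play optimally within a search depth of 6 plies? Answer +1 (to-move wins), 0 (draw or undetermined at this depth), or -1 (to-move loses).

p1 H@[.../.../..#/..#]: H00[##./.../..#/..#]-1* H01[.##/.../..#/..#]-1 H10[.../##./..#/..#]-1 H11[.../.##/..#/..#]-1 H20[.../.../###/..#]-1 H30[.../.../..#/###]-1
p2 V@[##./.../..#/..#]: V02[###/..#/..#/..#]-1 V10[##./#../#.#/..#]+1* V11[##./.#./.##/..#]+1 V20[##./.../#.#/#.#]+1 V21[##./.../.##/.##]+1
p3 H@[##./#../#.#/..#]: H11[##./###/#.#/..#]-1* H30[##./#../#.#/###]-1
p4 V@[##./###/#.#/..#]: V21[##./###/###/.##]+1*
p5 H@[##./###/###/.##] terminal -1; root [.../.../..#/..#] d6

value(.../.../..#/..#, H) = -1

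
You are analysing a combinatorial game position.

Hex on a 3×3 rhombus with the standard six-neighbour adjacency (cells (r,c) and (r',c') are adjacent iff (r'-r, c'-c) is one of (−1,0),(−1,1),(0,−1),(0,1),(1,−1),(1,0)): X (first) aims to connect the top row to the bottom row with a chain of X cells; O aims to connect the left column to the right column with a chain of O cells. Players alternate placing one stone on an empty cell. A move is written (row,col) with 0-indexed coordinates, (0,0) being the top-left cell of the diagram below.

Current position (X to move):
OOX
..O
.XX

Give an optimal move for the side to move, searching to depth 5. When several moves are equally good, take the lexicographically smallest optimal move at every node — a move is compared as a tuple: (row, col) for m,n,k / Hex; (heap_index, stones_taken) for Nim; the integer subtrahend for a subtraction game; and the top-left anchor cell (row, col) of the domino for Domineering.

[OOX/..O/.XX] X move#1: (1,0):-1/OOX/X.O/.XX, (1,1):+1/OOX/.XO/.XX*, (2,0):-1/OOX/..O/XXX
[OOX/.XO/.XX] end (terminal -1, O#2); searched OOX/..O/.XX to 5

X's best at [OOX/..O/.XX]: (1,1)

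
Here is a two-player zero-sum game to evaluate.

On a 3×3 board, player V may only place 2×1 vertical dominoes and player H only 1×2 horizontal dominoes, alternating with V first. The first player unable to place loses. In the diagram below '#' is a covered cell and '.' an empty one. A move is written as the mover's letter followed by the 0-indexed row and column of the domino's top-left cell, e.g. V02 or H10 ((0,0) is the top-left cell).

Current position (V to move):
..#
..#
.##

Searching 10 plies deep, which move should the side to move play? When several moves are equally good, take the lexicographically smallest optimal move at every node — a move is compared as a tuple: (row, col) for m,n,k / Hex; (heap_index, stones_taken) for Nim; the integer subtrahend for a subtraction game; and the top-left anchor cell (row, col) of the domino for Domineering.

V's best at [..#/..#/.##]: V00

p1 V@[..#/..#/.##]: V00[#.#/#.#/.##]+1* V01[.##/.##/.##]+1 V10[..#/#.#/###]-1
p2 H@[#.#/#.#/.##] terminal -1; root [..#/..#/.##] d10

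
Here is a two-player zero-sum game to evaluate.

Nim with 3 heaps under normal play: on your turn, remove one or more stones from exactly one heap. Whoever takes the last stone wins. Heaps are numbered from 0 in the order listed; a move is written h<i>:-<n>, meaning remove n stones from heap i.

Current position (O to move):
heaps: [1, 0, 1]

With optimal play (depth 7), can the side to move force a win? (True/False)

O winning at [(1,0,1)]: False

ply 1, O at (1,0,1) | h0:-1=-1→(0,0,1)*; h2:-1=-1→(1,0,0)
ply 2, X at (0,0,1) | h2:-1=+1→(0,0,0)*
ply 3: (0,0,0) is terminal -1 (O); from (1,0,1) depth 7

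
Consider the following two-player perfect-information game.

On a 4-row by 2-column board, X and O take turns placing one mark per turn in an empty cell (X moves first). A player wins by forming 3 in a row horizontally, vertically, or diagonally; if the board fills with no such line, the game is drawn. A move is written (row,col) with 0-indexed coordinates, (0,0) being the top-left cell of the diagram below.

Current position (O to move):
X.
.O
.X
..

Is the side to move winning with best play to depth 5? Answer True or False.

[X./.O/.X/..] O move#1: (0,1):+0/XO/.O/.X/..*, (1,0):+0/X./OO/.X/.., (2,0):+0/X./.O/OX/.., (3,0):+0/X./.O/.X/O., (3,1):+0/X./.O/.X/.O
[XO/.O/.X/..] X move#2: (1,0):+0/XO/XO/.X/..*, (2,0):+0/XO/.O/XX/.., (3,0):+0/XO/.O/.X/X., (3,1):+0/XO/.O/.X/.X
[XO/XO/.X/..] O move#3: (2,0):+0/XO/XO/OX/..*, (3,0):-1/XO/XO/.X/O., (3,1):-1/XO/XO/.X/.O
[XO/XO/OX/..] X move#4: (3,0):+0/XO/XO/OX/X.*, (3,1):+0/XO/XO/OX/.X
[XO/XO/OX/X.] O move#5: (3,1):+0/XO/XO/OX/XO*
[XO/XO/OX/XO] end (terminal +0, X#6); searched X./.O/.X/.. to 5

O winning at [X./.O/.X/..]: False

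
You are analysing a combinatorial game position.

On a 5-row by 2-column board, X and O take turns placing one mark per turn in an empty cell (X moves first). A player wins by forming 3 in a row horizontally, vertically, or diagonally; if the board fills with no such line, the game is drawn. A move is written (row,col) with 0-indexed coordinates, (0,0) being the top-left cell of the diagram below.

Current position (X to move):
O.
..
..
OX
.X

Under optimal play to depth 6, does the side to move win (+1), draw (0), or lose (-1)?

[O./../../OX/.X] X move#1: (0,1):+0/OX/../../OX/.X, (1,0):+0/O./X./../OX/.X, (1,1):+0/O./.X/../OX/.X, (2,0):+0/O./../X./OX/.X, (2,1):+1/O./../.X/OX/.X*, (4,0):+0/O./../../OX/XX
[O./../.X/OX/.X] end (terminal -1, O#2); searched O./../../OX/.X to 6

value(O./../../OX/.X, X) = +1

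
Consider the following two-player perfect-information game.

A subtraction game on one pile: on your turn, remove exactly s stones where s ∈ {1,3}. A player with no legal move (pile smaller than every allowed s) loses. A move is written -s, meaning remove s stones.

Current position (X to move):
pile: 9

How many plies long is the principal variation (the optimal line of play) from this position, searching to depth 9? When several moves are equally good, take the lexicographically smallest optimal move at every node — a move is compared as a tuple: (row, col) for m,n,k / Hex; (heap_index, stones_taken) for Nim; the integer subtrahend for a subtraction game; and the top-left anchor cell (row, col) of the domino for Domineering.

ply 1, X at 9 | -1=+1→8*; -3=+1→6
ply 2, O at 8 | -1=-1→7*; -3=-1→5
ply 3, X at 7 | -1=+1→6*; -3=+1→4
ply 4, O at 6 | -1=-1→5*; -3=-1→3
ply 5, X at 5 | -1=+1→4*; -3=+1→2
ply 6, O at 4 | -1=-1→3*; -3=-1→1
ply 7, X at 3 | -1=+1→2*; -3=+1→0
ply 8, O at 2 | -1=-1→1*
ply 9, X at 1 | -1=+1→0*
ply 10: 0 is terminal -1 (O); from 9 depth 9

PV length from [9]: 9 plies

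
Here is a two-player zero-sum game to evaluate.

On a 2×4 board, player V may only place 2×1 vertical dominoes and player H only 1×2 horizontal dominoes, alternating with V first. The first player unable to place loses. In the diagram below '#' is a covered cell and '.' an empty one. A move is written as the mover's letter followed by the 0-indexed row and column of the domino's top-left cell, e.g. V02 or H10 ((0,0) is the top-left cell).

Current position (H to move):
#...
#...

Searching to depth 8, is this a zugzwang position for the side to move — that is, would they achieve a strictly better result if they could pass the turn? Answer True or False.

ply 1, H at #.../#... | H01=+1→###./#...*; H02=+1→#.##/#...; H11=+1→#.../###.; H12=+1→#.../#.##
ply 2, V at ###./#... | V03=-1→####/#..#*
ply 3, H at ####/#..# | H11=+1→####/####*
ply 4: ####/#### is terminal -1 (V); from #.../#... depth 8
pass branch (V moves first from the same position):
  | ply 1, V at #.../#... | V01=-1→##../##..; V02=+1→#.#./#.#.*; V03=-1→#..#/#..#
  | ply 2: #.#./#.#. is terminal -1 (H); from #.../#... depth 8
H moving scores +1; H passing scores -1

zugzwang(#.../#..., H) = False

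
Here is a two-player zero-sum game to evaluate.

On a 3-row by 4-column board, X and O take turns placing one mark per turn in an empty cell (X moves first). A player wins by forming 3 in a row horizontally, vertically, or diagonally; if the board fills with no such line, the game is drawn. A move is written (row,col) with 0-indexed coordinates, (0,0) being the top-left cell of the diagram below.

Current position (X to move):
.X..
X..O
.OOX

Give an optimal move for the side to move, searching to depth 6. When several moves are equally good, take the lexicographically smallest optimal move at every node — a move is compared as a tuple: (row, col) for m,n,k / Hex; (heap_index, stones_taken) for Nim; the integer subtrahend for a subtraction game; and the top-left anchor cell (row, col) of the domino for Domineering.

ply 1, X at .X../X..O/.OOX | (0,0)=-1→XX../X..O/.OOX; (0,2)=-1→.XX./X..O/.OOX; (0,3)=-1→.X.X/X..O/.OOX; (1,1)=-1→.X../XX.O/.OOX; (1,2)=+1→.X../X.XO/.OOX*; (2,0)=+1→.X../X..O/XOOX
ply 2: .X../X.XO/.OOX is terminal -1 (O); from .X../X..O/.OOX depth 6

X's best at [.X../X..O/.OOX]: (1,2)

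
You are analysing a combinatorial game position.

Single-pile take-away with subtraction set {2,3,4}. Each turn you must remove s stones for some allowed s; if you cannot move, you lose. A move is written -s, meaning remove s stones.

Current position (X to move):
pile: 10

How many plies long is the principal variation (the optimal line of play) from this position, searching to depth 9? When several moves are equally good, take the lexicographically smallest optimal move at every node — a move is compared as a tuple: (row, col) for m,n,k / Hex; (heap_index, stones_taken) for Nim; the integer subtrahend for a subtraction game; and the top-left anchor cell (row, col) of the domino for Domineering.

PV length from [10]: 3 plies

[10] X move#1: -2:-1/8, -3:+1/7*, -4:+1/6
[7] O move#2: -2:-1/5*, -3:-1/4, -4:-1/3
[5] X move#3: -2:-1/3, -3:-1/2, -4:+1/1*
[1] end (terminal -1, O#4); searched 10 to 9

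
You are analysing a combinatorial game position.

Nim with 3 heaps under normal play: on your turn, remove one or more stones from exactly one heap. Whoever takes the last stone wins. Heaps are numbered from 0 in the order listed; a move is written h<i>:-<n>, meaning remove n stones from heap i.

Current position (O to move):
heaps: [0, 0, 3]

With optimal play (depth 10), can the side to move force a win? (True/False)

p1 O@[(0,0,3)]: h2:-1[(0,0,2)]-1 h2:-2[(0,0,1)]-1 h2:-3[(0,0,0)]+1*
p2 X@[(0,0,0)] terminal -1; root [(0,0,3)] d10

O winning at [(0,0,3)]: True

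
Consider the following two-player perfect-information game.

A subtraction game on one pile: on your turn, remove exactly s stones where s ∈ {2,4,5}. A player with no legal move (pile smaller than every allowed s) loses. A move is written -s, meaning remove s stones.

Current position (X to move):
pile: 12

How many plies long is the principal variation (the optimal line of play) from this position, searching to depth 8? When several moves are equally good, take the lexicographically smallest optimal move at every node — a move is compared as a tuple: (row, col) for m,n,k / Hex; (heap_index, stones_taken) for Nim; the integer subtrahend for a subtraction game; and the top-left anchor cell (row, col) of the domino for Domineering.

PV length from [12]: 3 plies

p1 X@[12]: -2[10]-1 -4[8]+1* -5[7]+1
p2 O@[8]: -2[6]-1* -4[4]-1 -5[3]-1
p3 X@[6]: -2[4]-1 -4[2]-1 -5[1]+1*
p4 O@[1] terminal -1; root [12] d8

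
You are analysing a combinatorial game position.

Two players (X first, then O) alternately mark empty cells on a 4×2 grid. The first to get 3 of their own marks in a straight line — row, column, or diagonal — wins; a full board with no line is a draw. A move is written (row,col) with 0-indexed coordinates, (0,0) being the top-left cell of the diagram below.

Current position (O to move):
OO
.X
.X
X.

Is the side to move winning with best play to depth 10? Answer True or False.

p1 O@[OO/.X/.X/X.]: (1,0)[OO/OX/.X/X.]-1 (2,0)[OO/.X/OX/X.]-1 (3,1)[OO/.X/.X/XO]+0*
p2 X@[OO/.X/.X/XO]: (1,0)[OO/XX/.X/XO]+0* (2,0)[OO/.X/XX/XO]+0
p3 O@[OO/XX/.X/XO]: (2,0)[OO/XX/OX/XO]+0*
p4 X@[OO/XX/OX/XO] terminal +0; root [OO/.X/.X/X.] d10

O winning at [OO/.X/.X/X.]: False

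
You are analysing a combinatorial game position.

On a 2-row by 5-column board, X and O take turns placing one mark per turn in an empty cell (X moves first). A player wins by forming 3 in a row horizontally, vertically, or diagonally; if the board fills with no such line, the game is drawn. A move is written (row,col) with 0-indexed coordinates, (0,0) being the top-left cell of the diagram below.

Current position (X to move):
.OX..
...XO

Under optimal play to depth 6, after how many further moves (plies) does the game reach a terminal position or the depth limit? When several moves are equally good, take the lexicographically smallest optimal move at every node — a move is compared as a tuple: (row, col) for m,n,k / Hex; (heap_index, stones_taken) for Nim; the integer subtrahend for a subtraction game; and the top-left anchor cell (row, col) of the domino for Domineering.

[.OX../...XO] X move#1: (0,0):+0/XOX../...XO*, (0,3):+0/.OXX./...XO, (0,4):+0/.OX.X/...XO, (1,0):+0/.OX../X..XO, (1,1):+0/.OX../.X.XO, (1,2):+0/.OX../..XXO
[XOX../...XO] O move#2: (0,3):+0/XOXO./...XO*, (0,4):+0/XOX.O/...XO, (1,0):+0/XOX../O..XO, (1,1):+0/XOX../.O.XO, (1,2):+0/XOX../..OXO
[XOXO./...XO] X move#3: (0,4):+0/XOXOX/...XO*, (1,0):+0/XOXO./X..XO, (1,1):+0/XOXO./.X.XO, (1,2):+0/XOXO./..XXO
[XOXOX/...XO] O move#4: (1,0):+0/XOXOX/O..XO*, (1,1):+0/XOXOX/.O.XO, (1,2):+0/XOXOX/..OXO
[XOXOX/O..XO] X move#5: (1,1):+0/XOXOX/OX.XO*, (1,2):+0/XOXOX/O.XXO
[XOXOX/OX.XO] O move#6: (1,2):+0/XOXOX/OXOXO*
[XOXOX/OXOXO] end (terminal +0, X#7); searched .OX../...XO to 6

PV length from [.OX../...XO]: 6 plies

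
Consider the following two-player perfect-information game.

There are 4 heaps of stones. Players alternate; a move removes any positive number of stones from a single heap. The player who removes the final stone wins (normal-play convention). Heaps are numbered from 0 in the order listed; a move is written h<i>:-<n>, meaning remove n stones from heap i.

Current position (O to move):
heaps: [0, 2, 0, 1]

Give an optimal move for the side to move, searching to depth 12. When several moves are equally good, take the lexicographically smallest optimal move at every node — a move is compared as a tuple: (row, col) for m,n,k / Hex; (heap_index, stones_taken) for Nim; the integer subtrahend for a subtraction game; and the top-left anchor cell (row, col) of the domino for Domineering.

[(0,2,0,1)] O move#1: h1:-1:+1/(0,1,0,1)*, h1:-2:-1/(0,0,0,1), h3:-1:-1/(0,2,0,0)
[(0,1,0,1)] X move#2: h1:-1:-1/(0,0,0,1)*, h3:-1:-1/(0,1,0,0)
[(0,0,0,1)] O move#3: h3:-1:+1/(0,0,0,0)*
[(0,0,0,0)] end (terminal -1, X#4); searched (0,2,0,1) to 12

O's best at [(0,2,0,1)]: h1:-1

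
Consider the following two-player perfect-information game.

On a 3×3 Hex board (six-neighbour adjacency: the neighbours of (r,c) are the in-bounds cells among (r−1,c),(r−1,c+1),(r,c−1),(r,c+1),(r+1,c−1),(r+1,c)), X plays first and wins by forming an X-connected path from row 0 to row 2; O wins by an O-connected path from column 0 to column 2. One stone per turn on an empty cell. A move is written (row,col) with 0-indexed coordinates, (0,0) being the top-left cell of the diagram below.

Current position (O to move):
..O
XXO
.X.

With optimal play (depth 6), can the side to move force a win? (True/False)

O winning at [..O/XXO/.X.]: False

p1 O@[..O/XXO/.X.]: (0,0)[O.O/XXO/.X.]-1* (0,1)[.OO/XXO/.X.]-1 (2,0)[..O/XXO/OX.]-1 (2,2)[..O/XXO/.XO]-1
p2 X@[O.O/XXO/.X.]: (0,1)[OXO/XXO/.X.]+1* (2,0)[O.O/XXO/XX.]-1 (2,2)[O.O/XXO/.XX]-1
p3 O@[OXO/XXO/.X.] terminal -1; root [..O/XXO/.X.] d6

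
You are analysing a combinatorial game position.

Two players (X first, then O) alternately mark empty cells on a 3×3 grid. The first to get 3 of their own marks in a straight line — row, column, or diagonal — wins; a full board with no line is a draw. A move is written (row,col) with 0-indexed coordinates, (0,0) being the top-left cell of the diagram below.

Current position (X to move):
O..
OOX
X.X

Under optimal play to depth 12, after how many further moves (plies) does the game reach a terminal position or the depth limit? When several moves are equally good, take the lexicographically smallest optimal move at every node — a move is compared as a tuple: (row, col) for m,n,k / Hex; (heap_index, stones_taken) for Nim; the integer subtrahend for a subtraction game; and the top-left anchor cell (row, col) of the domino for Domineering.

[O../OOX/X.X] X move#1: (0,1):+1/OX./OOX/X.X*, (0,2):+1/O.X/OOX/X.X, (2,1):+1/O../OOX/XXX
[OX./OOX/X.X] O move#2: (0,2):-1/OXO/OOX/X.X*, (2,1):-1/OX./OOX/XOX
[OXO/OOX/X.X] X move#3: (2,1):+1/OXO/OOX/XXX*
[OXO/OOX/XXX] end (terminal -1, O#4); searched O../OOX/X.X to 12

PV length from [O../OOX/X.X]: 3 plies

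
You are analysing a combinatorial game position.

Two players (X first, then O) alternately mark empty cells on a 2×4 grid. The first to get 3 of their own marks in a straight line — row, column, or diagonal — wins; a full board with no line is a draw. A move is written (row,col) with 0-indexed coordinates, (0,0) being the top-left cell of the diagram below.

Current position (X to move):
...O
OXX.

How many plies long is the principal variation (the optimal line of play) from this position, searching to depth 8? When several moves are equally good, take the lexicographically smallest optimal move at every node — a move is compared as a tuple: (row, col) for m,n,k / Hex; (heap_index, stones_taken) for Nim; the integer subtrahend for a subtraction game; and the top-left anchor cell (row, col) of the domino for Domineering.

PV length from [...O/OXX.]: 1 ply

ply 1, X at ...O/OXX. | (0,0)=+0→X..O/OXX.; (0,1)=+0→.X.O/OXX.; (0,2)=+0→..XO/OXX.; (1,3)=+1→...O/OXXX*
ply 2: ...O/OXXX is terminal -1 (O); from ...O/OXX. depth 8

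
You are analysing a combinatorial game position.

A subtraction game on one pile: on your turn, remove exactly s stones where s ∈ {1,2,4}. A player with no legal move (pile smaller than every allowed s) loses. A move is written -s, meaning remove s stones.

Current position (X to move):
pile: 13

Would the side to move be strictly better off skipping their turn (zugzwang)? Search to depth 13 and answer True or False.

ply 1, X at 13 | -1=+1→12*; -2=-1→11; -4=+1→9
ply 2, O at 12 | -1=-1→11*; -2=-1→10; -4=-1→8
ply 3, X at 11 | -1=-1→10; -2=+1→9*; -4=-1→7
ply 4, O at 9 | -1=-1→8*; -2=-1→7; -4=-1→5
ply 5, X at 8 | -1=-1→7; -2=+1→6*; -4=-1→4
ply 6, O at 6 | -1=-1→5*; -2=-1→4; -4=-1→2
ply 7, X at 5 | -1=-1→4; -2=+1→3*; -4=-1→1
ply 8, O at 3 | -1=-1→2*; -2=-1→1
ply 9, X at 2 | -1=-1→1; -2=+1→0*
ply 10: 0 is terminal -1 (O); from 13 depth 13
suppose X passes — search the same position with O to move:
pass> ply 1, O at 13 | -1=+1→12*; -2=-1→11; -4=+1→9
pass> ply 2, X at 12 | -1=-1→11*; -2=-1→10; -4=-1→8
pass> ply 3, O at 11 | -1=-1→10; -2=+1→9*; -4=-1→7
pass> ply 4, X at 9 | -1=-1→8*; -2=-1→7; -4=-1→5
pass> ply 5, O at 8 | -1=-1→7; -2=+1→6*; -4=-1→4
pass> ply 6, X at 6 | -1=-1→5*; -2=-1→4; -4=-1→2
pass> ply 7, O at 5 | -1=-1→4; -2=+1→3*; -4=-1→1
pass> ply 8, X at 3 | -1=-1→2*; -2=-1→1
pass> ply 9, O at 2 | -1=-1→1; -2=+1→0*
pass> ply 10: 0 is terminal -1 (X); from 13 depth 13
for X: play +1, pass -1

zugzwang(13, X) = False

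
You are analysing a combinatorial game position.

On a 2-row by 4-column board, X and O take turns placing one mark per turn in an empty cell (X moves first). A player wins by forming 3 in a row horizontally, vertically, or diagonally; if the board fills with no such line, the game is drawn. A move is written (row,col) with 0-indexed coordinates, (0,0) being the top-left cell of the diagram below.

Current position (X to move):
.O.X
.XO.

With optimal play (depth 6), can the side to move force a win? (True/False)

p1 X@[.O.X/.XO.]: (0,0)[XO.X/.XO.]+0* (0,2)[.OXX/.XO.]+0 (1,0)[.O.X/XXO.]+0 (1,3)[.O.X/.XOX]+0
p2 O@[XO.X/.XO.]: (0,2)[XOOX/.XO.]+0* (1,0)[XO.X/OXO.]+0 (1,3)[XO.X/.XOO]+0
p3 X@[XOOX/.XO.]: (1,0)[XOOX/XXO.]+0* (1,3)[XOOX/.XOX]+0
p4 O@[XOOX/XXO.]: (1,3)[XOOX/XXOO]+0*
p5 X@[XOOX/XXOO] terminal +0; root [.O.X/.XO.] d6

X winning at [.O.X/.XO.]: False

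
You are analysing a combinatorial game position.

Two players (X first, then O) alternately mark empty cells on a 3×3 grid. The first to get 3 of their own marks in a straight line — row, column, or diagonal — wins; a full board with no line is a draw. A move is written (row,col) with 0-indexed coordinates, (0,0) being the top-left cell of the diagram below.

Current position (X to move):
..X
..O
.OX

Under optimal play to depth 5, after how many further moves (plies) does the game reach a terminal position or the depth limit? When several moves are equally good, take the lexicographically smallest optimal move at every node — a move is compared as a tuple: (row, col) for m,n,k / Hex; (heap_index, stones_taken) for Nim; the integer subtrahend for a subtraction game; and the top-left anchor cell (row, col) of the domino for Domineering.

p1 X@[..X/..O/.OX]: (0,0)[X.X/..O/.OX]+1* (0,1)[.XX/..O/.OX]+0 (1,0)[..X/X.O/.OX]+0 (1,1)[..X/.XO/.OX]+1 (2,0)[..X/..O/XOX]-1
p2 O@[X.X/..O/.OX]: (0,1)[XOX/..O/.OX]-1* (1,0)[X.X/O.O/.OX]-1 (1,1)[X.X/.OO/.OX]-1 (2,0)[X.X/..O/OOX]-1
p3 X@[XOX/..O/.OX]: (1,0)[XOX/X.O/.OX]-1 (1,1)[XOX/.XO/.OX]+1* (2,0)[XOX/..O/XOX]-1
p4 O@[XOX/.XO/.OX] terminal -1; root [..X/..O/.OX] d5

PV length from [..X/..O/.OX]: 3 plies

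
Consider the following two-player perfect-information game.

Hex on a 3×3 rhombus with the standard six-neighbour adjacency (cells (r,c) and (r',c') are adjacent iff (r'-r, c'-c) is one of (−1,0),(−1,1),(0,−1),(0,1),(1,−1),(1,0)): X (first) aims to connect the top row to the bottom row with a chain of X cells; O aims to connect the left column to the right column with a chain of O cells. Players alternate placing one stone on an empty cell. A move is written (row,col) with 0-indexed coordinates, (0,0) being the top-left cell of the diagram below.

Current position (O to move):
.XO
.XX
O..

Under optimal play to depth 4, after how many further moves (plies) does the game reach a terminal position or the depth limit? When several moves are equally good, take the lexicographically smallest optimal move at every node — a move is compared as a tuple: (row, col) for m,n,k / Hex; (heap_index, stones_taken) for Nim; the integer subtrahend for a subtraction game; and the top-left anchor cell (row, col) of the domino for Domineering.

[.XO/.XX/O..] O move#1: (0,0):-1/OXO/.XX/O..*, (1,0):-1/.XO/OXX/O.., (2,1):-1/.XO/.XX/OO., (2,2):-1/.XO/.XX/O.O
[OXO/.XX/O..] X move#2: (1,0):+1/OXO/XXX/O..*, (2,1):+1/OXO/.XX/OX., (2,2):+1/OXO/.XX/O.X
[OXO/XXX/O..] O move#3: (2,1):-1/OXO/XXX/OO.*, (2,2):-1/OXO/XXX/O.O
[OXO/XXX/OO.] X move#4: (2,2):+1/OXO/XXX/OOX*
[OXO/XXX/OOX] end (terminal -1, O#5); searched .XO/.XX/O.. to 4

PV length from [.XO/.XX/O..]: 4 plies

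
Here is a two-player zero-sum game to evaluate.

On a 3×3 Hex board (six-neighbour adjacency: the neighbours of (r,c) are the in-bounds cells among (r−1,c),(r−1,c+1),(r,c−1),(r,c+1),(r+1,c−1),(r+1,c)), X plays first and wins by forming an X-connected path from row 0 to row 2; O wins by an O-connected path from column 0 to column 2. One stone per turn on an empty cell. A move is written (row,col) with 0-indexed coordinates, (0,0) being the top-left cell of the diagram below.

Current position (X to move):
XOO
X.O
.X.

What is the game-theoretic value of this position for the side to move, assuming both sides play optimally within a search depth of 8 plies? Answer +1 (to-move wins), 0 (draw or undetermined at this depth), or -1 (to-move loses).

[XOO/X.O/.X.] X move#1: (1,1):+1/XOO/XXO/.X.*, (2,0):+1/XOO/X.O/XX., (2,2):+1/XOO/X.O/.XX
[XOO/XXO/.X.] end (terminal -1, O#2); searched XOO/X.O/.X. to 8

value(XOO/X.O/.X., X) = +1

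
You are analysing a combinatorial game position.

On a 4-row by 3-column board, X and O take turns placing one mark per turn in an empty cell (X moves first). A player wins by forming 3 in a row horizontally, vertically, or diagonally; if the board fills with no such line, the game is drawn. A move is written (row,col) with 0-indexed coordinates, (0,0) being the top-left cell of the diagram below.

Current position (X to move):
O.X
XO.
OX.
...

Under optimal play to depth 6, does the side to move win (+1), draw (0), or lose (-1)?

value(O.X/XO./OX./..., X) = +1

ply 1, X at O.X/XO./OX./... | (0,1)=-1→OXX/XO./OX./...; (1,2)=-1→O.X/XOX/OX./...; (2,2)=+1→O.X/XO./OXX/...*; (3,0)=-1→O.X/XO./OX./X..; (3,1)=-1→O.X/XO./OX./.X.; (3,2)=+1→O.X/XO./OX./..X
ply 2, O at O.X/XO./OXX/... | (0,1)=-1→OOX/XO./OXX/...*; (1,2)=-1→O.X/XOO/OXX/...; (3,0)=-1→O.X/XO./OXX/O..; (3,1)=-1→O.X/XO./OXX/.O.; (3,2)=-1→O.X/XO./OXX/..O
ply 3, X at OOX/XO./OXX/... | (1,2)=+1→OOX/XOX/OXX/...*; (3,0)=+1→OOX/XO./OXX/X..; (3,1)=+1→OOX/XO./OXX/.X.; (3,2)=+1→OOX/XO./OXX/..X
ply 4: OOX/XOX/OXX/... is terminal -1 (O); from O.X/XO./OX./... depth 6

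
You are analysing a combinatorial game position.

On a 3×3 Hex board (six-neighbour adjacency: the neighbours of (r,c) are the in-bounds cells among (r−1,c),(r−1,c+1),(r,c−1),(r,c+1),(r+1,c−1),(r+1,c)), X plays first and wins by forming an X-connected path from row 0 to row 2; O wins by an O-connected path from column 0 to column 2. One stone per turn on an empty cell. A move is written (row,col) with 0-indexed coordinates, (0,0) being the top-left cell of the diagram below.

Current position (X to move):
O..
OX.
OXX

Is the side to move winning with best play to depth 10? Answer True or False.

ply 1, X at O../OX./OXX | (0,1)=+1→OX./OX./OXX*; (0,2)=+1→O.X/OX./OXX; (1,2)=+1→O../OXX/OXX
ply 2: OX./OX./OXX is terminal -1 (O); from O../OX./OXX depth 10

X winning at [O../OX./OXX]: True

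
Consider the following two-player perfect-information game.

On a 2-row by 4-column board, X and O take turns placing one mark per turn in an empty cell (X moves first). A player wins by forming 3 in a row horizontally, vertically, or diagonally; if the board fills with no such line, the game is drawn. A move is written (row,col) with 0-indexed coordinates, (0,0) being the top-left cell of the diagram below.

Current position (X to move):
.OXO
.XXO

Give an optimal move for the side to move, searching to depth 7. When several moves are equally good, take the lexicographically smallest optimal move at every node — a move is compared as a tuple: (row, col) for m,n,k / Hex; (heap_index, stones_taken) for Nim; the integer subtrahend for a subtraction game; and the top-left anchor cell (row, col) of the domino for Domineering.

X's best at [.OXO/.XXO]: (1,0)

ply 1, X at .OXO/.XXO | (0,0)=+0→XOXO/.XXO; (1,0)=+1→.OXO/XXXO*
ply 2: .OXO/XXXO is terminal -1 (O); from .OXO/.XXO depth 7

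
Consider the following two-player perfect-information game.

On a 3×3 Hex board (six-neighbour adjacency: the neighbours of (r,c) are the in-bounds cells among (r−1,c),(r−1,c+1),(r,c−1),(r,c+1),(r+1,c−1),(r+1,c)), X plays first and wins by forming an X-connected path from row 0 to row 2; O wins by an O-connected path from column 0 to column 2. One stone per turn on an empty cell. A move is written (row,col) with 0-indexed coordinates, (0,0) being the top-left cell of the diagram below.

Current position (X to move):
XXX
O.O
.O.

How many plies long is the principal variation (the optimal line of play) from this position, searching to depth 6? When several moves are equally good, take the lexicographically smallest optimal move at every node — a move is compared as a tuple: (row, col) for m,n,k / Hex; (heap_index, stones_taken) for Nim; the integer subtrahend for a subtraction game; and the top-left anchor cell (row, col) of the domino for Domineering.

PV length from [XXX/O.O/.O.]: 2 plies

ply 1, X at XXX/O.O/.O. | (1,1)=-1→XXX/OXO/.O.*; (2,0)=-1→XXX/O.O/XO.; (2,2)=-1→XXX/O.O/.OX
ply 2, O at XXX/OXO/.O. | (2,0)=+1→XXX/OXO/OO.*; (2,2)=-1→XXX/OXO/.OO
ply 3: XXX/OXO/OO. is terminal -1 (X); from XXX/O.O/.O. depth 6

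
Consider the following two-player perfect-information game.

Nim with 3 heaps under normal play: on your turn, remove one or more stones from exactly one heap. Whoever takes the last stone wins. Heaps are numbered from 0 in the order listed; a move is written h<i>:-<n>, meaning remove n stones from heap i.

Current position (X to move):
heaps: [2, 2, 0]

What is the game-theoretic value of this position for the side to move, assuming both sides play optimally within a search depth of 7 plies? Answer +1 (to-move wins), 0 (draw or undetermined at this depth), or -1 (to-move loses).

p1 X@[(2,2,0)]: h0:-1[(1,2,0)]-1* h0:-2[(0,2,0)]-1 h1:-1[(2,1,0)]-1 h1:-2[(2,0,0)]-1
p2 O@[(1,2,0)]: h0:-1[(0,2,0)]-1 h1:-1[(1,1,0)]+1* h1:-2[(1,0,0)]-1
p3 X@[(1,1,0)]: h0:-1[(0,1,0)]-1* h1:-1[(1,0,0)]-1
p4 O@[(0,1,0)]: h1:-1[(0,0,0)]+1*
p5 X@[(0,0,0)] terminal -1; root [(2,2,0)] d7

value((2,2,0), X) = -1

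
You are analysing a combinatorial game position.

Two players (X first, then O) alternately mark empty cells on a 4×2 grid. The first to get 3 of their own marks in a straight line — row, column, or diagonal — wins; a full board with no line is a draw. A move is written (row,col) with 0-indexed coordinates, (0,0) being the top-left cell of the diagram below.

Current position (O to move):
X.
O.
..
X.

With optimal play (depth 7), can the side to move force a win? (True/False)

ply 1, O at X./O./../X. | (0,1)=+0→XO/O./../X.*; (1,1)=+0→X./OO/../X.; (2,0)=+0→X./O./O./X.; (2,1)=+0→X./O./.O/X.; (3,1)=+0→X./O./../XO
ply 2, X at XO/O./../X. | (1,1)=+0→XO/OX/../X.*; (2,0)=+0→XO/O./X./X.; (2,1)=+0→XO/O./.X/X.; (3,1)=+0→XO/O./../XX
ply 3, O at XO/OX/../X. | (2,0)=+0→XO/OX/O./X.*; (2,1)=+0→XO/OX/.O/X.; (3,1)=+0→XO/OX/../XO
ply 4, X at XO/OX/O./X. | (2,1)=+0→XO/OX/OX/X.*; (3,1)=+0→XO/OX/O./XX
ply 5, O at XO/OX/OX/X. | (3,1)=+0→XO/OX/OX/XO*
ply 6: XO/OX/OX/XO is terminal +0 (X); from X./O./../X. depth 7

O winning at [X./O./../X.]: False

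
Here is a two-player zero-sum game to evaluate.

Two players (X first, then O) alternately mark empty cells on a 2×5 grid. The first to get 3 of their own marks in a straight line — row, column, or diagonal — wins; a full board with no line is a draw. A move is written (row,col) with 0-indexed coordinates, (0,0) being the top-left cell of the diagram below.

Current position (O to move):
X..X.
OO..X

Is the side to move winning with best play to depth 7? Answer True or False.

O winning at [X..X./OO..X]: True

p1 O@[X..X./OO..X]: (0,1)[XO.X./OO..X]+0 (0,2)[X.OX./OO..X]+0 (0,4)[X..XO/OO..X]+0 (1,2)[X..X./OOO.X]+1* (1,3)[X..X./OO.OX]+0
p2 X@[X..X./OOO.X] terminal -1; root [X..X./OO..X] d7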